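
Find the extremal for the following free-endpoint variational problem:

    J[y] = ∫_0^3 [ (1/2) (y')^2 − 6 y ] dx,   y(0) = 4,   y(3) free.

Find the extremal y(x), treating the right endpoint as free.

The Lagrangian L = (1/2) (y')^2 − 6 y gives
    ∂L/∂y = −6,   ∂L/∂y' = y'.
Euler-Lagrange: d/dx(y') − (−6) = 0, i.e. y'' + 6 = 0, so
    y(x) = −(6/2) x^2 + C1 x + C2.
Fixed left endpoint y(0) = 4 ⇒ C2 = 4.
The right endpoint x = 3 is free, so the natural (transversality) condition is ∂L/∂y' |_{x=3} = 0, i.e. y'(3) = 0.
Compute y'(x) = −6 x + C1, so y'(3) = −18 + C1 = 0 ⇒ C1 = 18.
Therefore the extremal is
    y(x) = −3 x^2 + 18 x + 4.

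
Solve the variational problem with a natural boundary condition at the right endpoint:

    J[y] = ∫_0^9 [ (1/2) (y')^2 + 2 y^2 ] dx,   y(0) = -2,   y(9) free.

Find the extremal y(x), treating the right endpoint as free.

The Lagrangian L = (1/2) (y')^2 + 2 y^2 gives
    ∂L/∂y = 4 y,   ∂L/∂y' = y'.
Euler-Lagrange: y'' − 4 y = 0.
With k = 2, the general solution is
    y(x) = A cosh(2 x) + B sinh(2 x).
Fixed left endpoint y(0) = -2 ⇒ A = -2.
The right endpoint x = 9 is free, so the natural (transversality) condition is ∂L/∂y' |_{x=9} = 0, i.e. y'(9) = 0.
Compute y'(x) = A k sinh(k x) + B k cosh(k x), so
    y'(9) = A k sinh(k·9) + B k cosh(k·9) = 0
    ⇒ B = −A tanh(k·9) = 2 tanh(2·9).
Therefore the extremal is
    y(x) = −2 cosh(2 x) + 2 tanh(2·9) sinh(2 x).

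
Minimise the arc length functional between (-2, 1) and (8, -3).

Arc-length functional: J[y] = ∫ sqrt(1 + (y')^2) dx.
Lagrangian L = sqrt(1 + (y')^2) has no explicit y dependence, so ∂L/∂y = 0 and the Euler-Lagrange equation gives
    d/dx( y' / sqrt(1 + (y')^2) ) = 0  ⇒  y' / sqrt(1 + (y')^2) = const.
Hence y' is constant, so y(x) is affine.
Fitting the endpoints (-2, 1) and (8, -3):
    slope m = ((-3) − 1) / (8 − (-2)) = -2/5,
    intercept c = 1 − m·(-2) = 1/5.
Extremal: y(x) = (-2/5) x + 1/5.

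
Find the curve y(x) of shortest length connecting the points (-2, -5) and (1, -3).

Arc-length functional: J[y] = ∫ sqrt(1 + (y')^2) dx.
Lagrangian L = sqrt(1 + (y')^2) has no explicit y dependence, so ∂L/∂y = 0 and the Euler-Lagrange equation gives
    d/dx( y' / sqrt(1 + (y')^2) ) = 0  ⇒  y' / sqrt(1 + (y')^2) = const.
Hence y' is constant, so y(x) is affine.
Fitting the endpoints (-2, -5) and (1, -3):
    slope m = ((-3) − (-5)) / (1 − (-2)) = 2/3,
    intercept c = (-5) − m·(-2) = -11/3.
Extremal: y(x) = (2/3) x - 11/3.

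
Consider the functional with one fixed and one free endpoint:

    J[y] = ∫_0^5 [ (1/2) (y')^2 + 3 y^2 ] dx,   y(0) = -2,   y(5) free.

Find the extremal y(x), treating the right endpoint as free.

The Lagrangian L = (1/2) (y')^2 + 3 y^2 gives
    ∂L/∂y = 6 y,   ∂L/∂y' = y'.
Euler-Lagrange: y'' − 6 y = 0.
With k = sqrt(6), the general solution is
    y(x) = A cosh(sqrt(6) x) + B sinh(sqrt(6) x).
Fixed left endpoint y(0) = -2 ⇒ A = -2.
The right endpoint x = 5 is free, so the natural (transversality) condition is ∂L/∂y' |_{x=5} = 0, i.e. y'(5) = 0.
Compute y'(x) = A k sinh(k x) + B k cosh(k x), so
    y'(5) = A k sinh(k·5) + B k cosh(k·5) = 0
    ⇒ B = −A tanh(k·5) = 2 tanh(sqrt(6)·5).
Therefore the extremal is
    y(x) = −2 cosh(sqrt(6) x) + 2 tanh(sqrt(6)·5) sinh(sqrt(6) x).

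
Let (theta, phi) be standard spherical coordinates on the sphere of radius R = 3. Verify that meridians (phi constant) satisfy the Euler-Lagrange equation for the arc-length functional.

On the sphere of radius R = 3 with spherical coordinates (θ, φ), the induced metric is
    ds^2 = 9(dθ^2 + sin^2(θ) dφ^2).
Using θ as the parameter, the arc-length functional becomes
    J[φ] = ∫ 3 sqrt(1 + sin^2(θ) (dφ/dθ)^2) dθ.
So L = 3 sqrt(1 + sin^2(θ) φ'^2). Compute
    ∂L/∂φ = 0  (L has no explicit φ dependence),
    ∂L/∂φ' = 3 sin^2(θ) φ' / sqrt(1 + sin^2(θ) φ'^2).
For the candidate φ(θ) = c (constant), φ' = 0, so ∂L/∂φ' evaluated along the candidate vanishes, and ∂L/∂φ is identically zero. Hence
    d/dθ(∂L/∂φ') − ∂L/∂φ = 0
is satisfied. Therefore meridians φ = const are extremals of arc length — they are geodesics on the sphere.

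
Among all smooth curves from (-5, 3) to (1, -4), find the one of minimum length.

Arc-length functional: J[y] = ∫ sqrt(1 + (y')^2) dx.
Lagrangian L = sqrt(1 + (y')^2) has no explicit y dependence, so ∂L/∂y = 0 and the Euler-Lagrange equation gives
    d/dx( y' / sqrt(1 + (y')^2) ) = 0  ⇒  y' / sqrt(1 + (y')^2) = const.
Hence y' is constant, so y(x) is affine.
Fitting the endpoints (-5, 3) and (1, -4):
    slope m = ((-4) − 3) / (1 − (-5)) = -7/6,
    intercept c = 3 − m·(-5) = -17/6.
Extremal: y(x) = (-7/6) x - 17/6.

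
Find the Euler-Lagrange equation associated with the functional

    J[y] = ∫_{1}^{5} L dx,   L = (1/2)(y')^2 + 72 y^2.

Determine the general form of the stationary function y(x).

The Lagrangian is L = (1/2)(y')^2 + 72 y^2.
∂L/∂y = 144y.
∂L/∂y' = y'.
The Euler-Lagrange equation d/dx(∂L/∂y') − ∂L/∂y = 0 becomes:
    y'' - 144 y = 0
General solution: y(x) = A e^(12x) + B e^(-12x), where A and B are arbitrary constants fixed by the endpoint conditions.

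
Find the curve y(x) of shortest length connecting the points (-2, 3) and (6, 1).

Arc-length functional: J[y] = ∫ sqrt(1 + (y')^2) dx.
Lagrangian L = sqrt(1 + (y')^2) has no explicit y dependence, so ∂L/∂y = 0 and the Euler-Lagrange equation gives
    d/dx( y' / sqrt(1 + (y')^2) ) = 0  ⇒  y' / sqrt(1 + (y')^2) = const.
Hence y' is constant, so y(x) is affine.
Fitting the endpoints (-2, 3) and (6, 1):
    slope m = (1 − 3) / (6 − (-2)) = -1/4,
    intercept c = 3 − m·(-2) = 5/2.
Extremal: y(x) = (-1/4) x + 5/2.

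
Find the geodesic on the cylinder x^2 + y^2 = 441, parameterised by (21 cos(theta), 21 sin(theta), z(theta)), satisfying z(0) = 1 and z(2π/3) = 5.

Parameterise the cylinder of radius R = 21 as
    r(θ) = (21 cos θ, 21 sin θ, z(θ)).
The arc-length element is
    ds = sqrt(441 + (dz/dθ)^2) dθ,
so the Lagrangian is L = sqrt(441 + z'^2).
L depends on z' only, not on z or θ, so ∂L/∂z = 0 and
    ∂L/∂z' = z' / sqrt(441 + z'^2).
The Euler-Lagrange equation gives
    d/dθ( z' / sqrt(441 + z'^2) ) = 0,
so z' is constant. Integrating once:
    z(θ) = a θ + b,
a helix on the cylinder (a straight line when the cylinder is unrolled). The constants a, b are determined by the endpoint conditions.
With endpoint conditions z(0) = 1 and z(2π/3) = 5: from z(0) = b we get b = 1, and a·2π/3 + 1 = 5 gives a = 6/π, so
    z(θ) = (6/π) θ + 1.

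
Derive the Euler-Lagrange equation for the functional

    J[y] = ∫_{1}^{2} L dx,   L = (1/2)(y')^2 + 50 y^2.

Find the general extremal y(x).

The Lagrangian is L = (1/2)(y')^2 + 50 y^2.
∂L/∂y = 100y.
∂L/∂y' = y'.
The Euler-Lagrange equation d/dx(∂L/∂y') − ∂L/∂y = 0 becomes:
    y'' - 100 y = 0
General solution: y(x) = A e^(10x) + B e^(-10x), where A and B are arbitrary constants fixed by the endpoint conditions.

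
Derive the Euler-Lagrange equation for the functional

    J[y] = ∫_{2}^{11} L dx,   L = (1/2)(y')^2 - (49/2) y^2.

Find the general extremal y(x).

The Lagrangian is L = (1/2)(y')^2 - (49/2) y^2.
∂L/∂y = -49y.
∂L/∂y' = y'.
The Euler-Lagrange equation d/dx(∂L/∂y') − ∂L/∂y = 0 becomes:
    y'' + 49 y = 0
General solution: y(x) = A sin(7x) + B cos(7x), where A and B are arbitrary constants fixed by the endpoint conditions.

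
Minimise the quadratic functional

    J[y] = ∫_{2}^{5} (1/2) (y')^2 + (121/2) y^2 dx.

The Lagrangian is L = (1/2) (y')^2 + (121/2) y^2.
Compute ∂L/∂y = 121y, ∂L/∂y' = y'.
The Euler-Lagrange equation d/dx(∂L/∂y') − ∂L/∂y = 0 reduces to
    y'' − 121 y = 0.
Its general solution is
    y(x) = A e^(11x) + B e^(−11x),
with A, B fixed by the endpoint conditions.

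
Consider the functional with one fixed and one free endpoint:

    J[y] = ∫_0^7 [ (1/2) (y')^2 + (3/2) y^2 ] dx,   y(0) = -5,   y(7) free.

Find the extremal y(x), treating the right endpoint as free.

The Lagrangian L = (1/2) (y')^2 + (3/2) y^2 gives
    ∂L/∂y = 3 y,   ∂L/∂y' = y'.
Euler-Lagrange: y'' − 3 y = 0.
With k = sqrt(3), the general solution is
    y(x) = A cosh(sqrt(3) x) + B sinh(sqrt(3) x).
Fixed left endpoint y(0) = -5 ⇒ A = -5.
The right endpoint x = 7 is free, so the natural (transversality) condition is ∂L/∂y' |_{x=7} = 0, i.e. y'(7) = 0.
Compute y'(x) = A k sinh(k x) + B k cosh(k x), so
    y'(7) = A k sinh(k·7) + B k cosh(k·7) = 0
    ⇒ B = −A tanh(k·7) = 5 tanh(sqrt(3)·7).
Therefore the extremal is
    y(x) = −5 cosh(sqrt(3) x) + 5 tanh(sqrt(3)·7) sinh(sqrt(3) x).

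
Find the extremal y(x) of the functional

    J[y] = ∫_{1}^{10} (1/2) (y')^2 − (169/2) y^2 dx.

The Lagrangian is L = (1/2) (y')^2 − (169/2) y^2.
Compute ∂L/∂y = -169y, ∂L/∂y' = y'.
The Euler-Lagrange equation d/dx(∂L/∂y') − ∂L/∂y = 0 reduces to
    y'' + 169 y = 0.
Its general solution is
    y(x) = A sin(13x) + B cos(13x),
with A, B fixed by the endpoint conditions.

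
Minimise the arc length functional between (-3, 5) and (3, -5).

Arc-length functional: J[y] = ∫ sqrt(1 + (y')^2) dx.
Lagrangian L = sqrt(1 + (y')^2) has no explicit y dependence, so ∂L/∂y = 0 and the Euler-Lagrange equation gives
    d/dx( y' / sqrt(1 + (y')^2) ) = 0  ⇒  y' / sqrt(1 + (y')^2) = const.
Hence y' is constant, so y(x) is affine.
Fitting the endpoints (-3, 5) and (3, -5):
    slope m = ((-5) − 5) / (3 − (-3)) = -5/3,
    intercept c = 5 − m·(-3) = 0.
Extremal: y(x) = (-5/3) x.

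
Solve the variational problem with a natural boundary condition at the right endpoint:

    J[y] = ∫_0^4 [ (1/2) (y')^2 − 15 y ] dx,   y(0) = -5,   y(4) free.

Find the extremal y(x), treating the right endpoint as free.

The Lagrangian L = (1/2) (y')^2 − 15 y gives
    ∂L/∂y = −15,   ∂L/∂y' = y'.
Euler-Lagrange: d/dx(y') − (−15) = 0, i.e. y'' + 15 = 0, so
    y(x) = −(15/2) x^2 + C1 x + C2.
Fixed left endpoint y(0) = -5 ⇒ C2 = -5.
The right endpoint x = 4 is free, so the natural (transversality) condition is ∂L/∂y' |_{x=4} = 0, i.e. y'(4) = 0.
Compute y'(x) = −15 x + C1, so y'(4) = −60 + C1 = 0 ⇒ C1 = 60.
Therefore the extremal is
    y(x) = −(15/2) x^2 + 60 x − 5.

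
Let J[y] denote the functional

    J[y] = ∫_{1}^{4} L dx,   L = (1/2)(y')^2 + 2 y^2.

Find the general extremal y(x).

The Lagrangian is L = (1/2)(y')^2 + 2 y^2.
∂L/∂y = 4y.
∂L/∂y' = y'.
The Euler-Lagrange equation d/dx(∂L/∂y') − ∂L/∂y = 0 becomes:
    y'' - 4 y = 0
General solution: y(x) = A e^(2x) + B e^(-2x), where A and B are arbitrary constants fixed by the endpoint conditions.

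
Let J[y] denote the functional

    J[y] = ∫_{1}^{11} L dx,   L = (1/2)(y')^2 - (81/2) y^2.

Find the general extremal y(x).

The Lagrangian is L = (1/2)(y')^2 - (81/2) y^2.
∂L/∂y = -81y.
∂L/∂y' = y'.
The Euler-Lagrange equation d/dx(∂L/∂y') − ∂L/∂y = 0 becomes:
    y'' + 81 y = 0
General solution: y(x) = A sin(9x) + B cos(9x), where A and B are arbitrary constants fixed by the endpoint conditions.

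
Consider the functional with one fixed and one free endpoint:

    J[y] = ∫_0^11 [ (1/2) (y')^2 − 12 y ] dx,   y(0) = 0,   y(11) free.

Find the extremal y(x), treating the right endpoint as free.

The Lagrangian L = (1/2) (y')^2 − 12 y gives
    ∂L/∂y = −12,   ∂L/∂y' = y'.
Euler-Lagrange: d/dx(y') − (−12) = 0, i.e. y'' + 12 = 0, so
    y(x) = −(12/2) x^2 + C1 x + C2.
Fixed left endpoint y(0) = 0 ⇒ C2 = 0.
The right endpoint x = 11 is free, so the natural (transversality) condition is ∂L/∂y' |_{x=11} = 0, i.e. y'(11) = 0.
Compute y'(x) = −12 x + C1, so y'(11) = −132 + C1 = 0 ⇒ C1 = 132.
Therefore the extremal is
    y(x) = −6 x^2 + 132 x.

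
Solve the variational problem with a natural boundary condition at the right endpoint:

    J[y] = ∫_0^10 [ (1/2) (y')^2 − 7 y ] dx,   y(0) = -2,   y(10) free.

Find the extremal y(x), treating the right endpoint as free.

The Lagrangian L = (1/2) (y')^2 − 7 y gives
    ∂L/∂y = −7,   ∂L/∂y' = y'.
Euler-Lagrange: d/dx(y') − (−7) = 0, i.e. y'' + 7 = 0, so
    y(x) = −(7/2) x^2 + C1 x + C2.
Fixed left endpoint y(0) = -2 ⇒ C2 = -2.
The right endpoint x = 10 is free, so the natural (transversality) condition is ∂L/∂y' |_{x=10} = 0, i.e. y'(10) = 0.
Compute y'(x) = −7 x + C1, so y'(10) = −70 + C1 = 0 ⇒ C1 = 70.
Therefore the extremal is
    y(x) = −(7/2) x^2 + 70 x − 2.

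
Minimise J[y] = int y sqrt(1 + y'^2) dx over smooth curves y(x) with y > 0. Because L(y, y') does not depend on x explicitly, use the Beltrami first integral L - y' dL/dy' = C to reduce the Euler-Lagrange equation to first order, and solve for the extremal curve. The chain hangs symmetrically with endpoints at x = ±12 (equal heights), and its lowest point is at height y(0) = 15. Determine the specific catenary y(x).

The Lagrangian L(y, y') = y sqrt(1 + y'^2) has no explicit x dependence, so the Beltrami identity applies:
    L − y' ∂L/∂y' = C.
Compute ∂L/∂y' = y · y' / sqrt(1 + y'^2). Then
    L − y' ∂L/∂y'
    = y sqrt(1 + y'^2) − y · y'^2 / sqrt(1 + y'^2)
    = y (1 + y'^2 − y'^2) / sqrt(1 + y'^2)
    = y / sqrt(1 + y'^2) = C.
Squaring gives y^2 = C^2 (1 + y'^2), i.e.
    y'^2 = y^2 / C^2 − 1.
Separating variables,
    dy / sqrt(y^2 − C^2) = dx / C,
and integrating gives arccosh(y / C) = (x − a)/C, so
    y(x) = C cosh((x − a)/C),
the catenary. The constants C and a are fixed by the two endpoint conditions (and, for the hanging-chain problem, the length constraint selects C).
Now fit the given data. The endpoints x = ±12 are symmetric at equal height, so the catenary is even about its minimum: a = 0 and y(x) = C cosh(x/C). The lowest point is y(0) = C cosh(0) = C, and we are told y(0) = 15, so C = 15. Therefore
    y(x) = 15 cosh(x/15),
and at the endpoints
    y(±12) = 15 cosh(12/15).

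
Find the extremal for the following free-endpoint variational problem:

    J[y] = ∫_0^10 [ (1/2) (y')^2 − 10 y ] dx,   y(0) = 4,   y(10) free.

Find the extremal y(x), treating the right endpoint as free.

The Lagrangian L = (1/2) (y')^2 − 10 y gives
    ∂L/∂y = −10,   ∂L/∂y' = y'.
Euler-Lagrange: d/dx(y') − (−10) = 0, i.e. y'' + 10 = 0, so
    y(x) = −(10/2) x^2 + C1 x + C2.
Fixed left endpoint y(0) = 4 ⇒ C2 = 4.
The right endpoint x = 10 is free, so the natural (transversality) condition is ∂L/∂y' |_{x=10} = 0, i.e. y'(10) = 0.
Compute y'(x) = −10 x + C1, so y'(10) = −100 + C1 = 0 ⇒ C1 = 100.
Therefore the extremal is
    y(x) = −5 x^2 + 100 x + 4.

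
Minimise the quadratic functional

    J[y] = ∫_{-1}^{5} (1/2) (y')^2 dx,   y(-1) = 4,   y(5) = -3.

The Lagrangian is L = (1/2) (y')^2.
Compute ∂L/∂y = 0, ∂L/∂y' = y'.
The Euler-Lagrange equation d/dx(∂L/∂y') − ∂L/∂y = 0 reduces to
    y'' = 0.
Its general solution is
    y(x) = A x + B,
with A, B fixed by the endpoint conditions.
Applying the endpoint conditions y(-1) = 4 and y(5) = -3: solve A·-1 + B = 4 and A·5 + B = -3. Subtracting gives A(5 − -1) = -3 − 4, so A = -7/6, and B = 4 − A·-1 = 17/6. Therefore
    y(x) = (-7/6) x + 17/6.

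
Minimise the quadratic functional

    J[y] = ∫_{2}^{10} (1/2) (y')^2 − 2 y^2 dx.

The Lagrangian is L = (1/2) (y')^2 − 2 y^2.
Compute ∂L/∂y = -4y, ∂L/∂y' = y'.
The Euler-Lagrange equation d/dx(∂L/∂y') − ∂L/∂y = 0 reduces to
    y'' + 4 y = 0.
Its general solution is
    y(x) = A sin(2x) + B cos(2x),
with A, B fixed by the endpoint conditions.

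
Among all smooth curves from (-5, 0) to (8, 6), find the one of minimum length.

Arc-length functional: J[y] = ∫ sqrt(1 + (y')^2) dx.
Lagrangian L = sqrt(1 + (y')^2) has no explicit y dependence, so ∂L/∂y = 0 and the Euler-Lagrange equation gives
    d/dx( y' / sqrt(1 + (y')^2) ) = 0  ⇒  y' / sqrt(1 + (y')^2) = const.
Hence y' is constant, so y(x) is affine.
Fitting the endpoints (-5, 0) and (8, 6):
    slope m = (6 − 0) / (8 − (-5)) = 6/13,
    intercept c = 0 − m·(-5) = 30/13.
Extremal: y(x) = (6/13) x + 30/13.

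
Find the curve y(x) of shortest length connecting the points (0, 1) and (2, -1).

Arc-length functional: J[y] = ∫ sqrt(1 + (y')^2) dx.
Lagrangian L = sqrt(1 + (y')^2) has no explicit y dependence, so ∂L/∂y = 0 and the Euler-Lagrange equation gives
    d/dx( y' / sqrt(1 + (y')^2) ) = 0  ⇒  y' / sqrt(1 + (y')^2) = const.
Hence y' is constant, so y(x) is affine.
Fitting the endpoints (0, 1) and (2, -1):
    slope m = ((-1) − 1) / (2 − 0) = -1,
    intercept c = 1 − m·0 = 1.
Extremal: y(x) = -x + 1.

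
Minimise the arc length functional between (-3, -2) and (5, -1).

Arc-length functional: J[y] = ∫ sqrt(1 + (y')^2) dx.
Lagrangian L = sqrt(1 + (y')^2) has no explicit y dependence, so ∂L/∂y = 0 and the Euler-Lagrange equation gives
    d/dx( y' / sqrt(1 + (y')^2) ) = 0  ⇒  y' / sqrt(1 + (y')^2) = const.
Hence y' is constant, so y(x) is affine.
Fitting the endpoints (-3, -2) and (5, -1):
    slope m = ((-1) − (-2)) / (5 − (-3)) = 1/8,
    intercept c = (-2) − m·(-3) = -13/8.
Extremal: y(x) = (1/8) x - 13/8.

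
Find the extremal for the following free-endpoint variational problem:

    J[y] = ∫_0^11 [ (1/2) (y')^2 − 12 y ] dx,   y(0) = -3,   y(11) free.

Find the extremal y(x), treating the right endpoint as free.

The Lagrangian L = (1/2) (y')^2 − 12 y gives
    ∂L/∂y = −12,   ∂L/∂y' = y'.
Euler-Lagrange: d/dx(y') − (−12) = 0, i.e. y'' + 12 = 0, so
    y(x) = −(12/2) x^2 + C1 x + C2.
Fixed left endpoint y(0) = -3 ⇒ C2 = -3.
The right endpoint x = 11 is free, so the natural (transversality) condition is ∂L/∂y' |_{x=11} = 0, i.e. y'(11) = 0.
Compute y'(x) = −12 x + C1, so y'(11) = −132 + C1 = 0 ⇒ C1 = 132.
Therefore the extremal is
    y(x) = −6 x^2 + 132 x − 3.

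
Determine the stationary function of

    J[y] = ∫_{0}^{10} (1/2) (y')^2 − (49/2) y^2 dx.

The Lagrangian is L = (1/2) (y')^2 − (49/2) y^2.
Compute ∂L/∂y = -49y, ∂L/∂y' = y'.
The Euler-Lagrange equation d/dx(∂L/∂y') − ∂L/∂y = 0 reduces to
    y'' + 49 y = 0.
Its general solution is
    y(x) = A sin(7x) + B cos(7x),
with A, B fixed by the endpoint conditions.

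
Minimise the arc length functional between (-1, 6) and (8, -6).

Arc-length functional: J[y] = ∫ sqrt(1 + (y')^2) dx.
Lagrangian L = sqrt(1 + (y')^2) has no explicit y dependence, so ∂L/∂y = 0 and the Euler-Lagrange equation gives
    d/dx( y' / sqrt(1 + (y')^2) ) = 0  ⇒  y' / sqrt(1 + (y')^2) = const.
Hence y' is constant, so y(x) is affine.
Fitting the endpoints (-1, 6) and (8, -6):
    slope m = ((-6) − 6) / (8 − (-1)) = -4/3,
    intercept c = 6 − m·(-1) = 14/3.
Extremal: y(x) = (-4/3) x + 14/3.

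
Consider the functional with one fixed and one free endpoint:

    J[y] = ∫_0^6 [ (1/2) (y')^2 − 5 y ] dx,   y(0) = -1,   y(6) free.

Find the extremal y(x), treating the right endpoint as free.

The Lagrangian L = (1/2) (y')^2 − 5 y gives
    ∂L/∂y = −5,   ∂L/∂y' = y'.
Euler-Lagrange: d/dx(y') − (−5) = 0, i.e. y'' + 5 = 0, so
    y(x) = −(5/2) x^2 + C1 x + C2.
Fixed left endpoint y(0) = -1 ⇒ C2 = -1.
The right endpoint x = 6 is free, so the natural (transversality) condition is ∂L/∂y' |_{x=6} = 0, i.e. y'(6) = 0.
Compute y'(x) = −5 x + C1, so y'(6) = −30 + C1 = 0 ⇒ C1 = 30.
Therefore the extremal is
    y(x) = −(5/2) x^2 + 30 x − 1.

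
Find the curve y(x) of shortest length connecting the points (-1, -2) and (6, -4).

Arc-length functional: J[y] = ∫ sqrt(1 + (y')^2) dx.
Lagrangian L = sqrt(1 + (y')^2) has no explicit y dependence, so ∂L/∂y = 0 and the Euler-Lagrange equation gives
    d/dx( y' / sqrt(1 + (y')^2) ) = 0  ⇒  y' / sqrt(1 + (y')^2) = const.
Hence y' is constant, so y(x) is affine.
Fitting the endpoints (-1, -2) and (6, -4):
    slope m = ((-4) − (-2)) / (6 − (-1)) = -2/7,
    intercept c = (-2) − m·(-1) = -16/7.
Extremal: y(x) = (-2/7) x - 16/7.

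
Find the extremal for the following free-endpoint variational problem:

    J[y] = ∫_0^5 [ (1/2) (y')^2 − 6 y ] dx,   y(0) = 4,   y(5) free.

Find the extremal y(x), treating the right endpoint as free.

The Lagrangian L = (1/2) (y')^2 − 6 y gives
    ∂L/∂y = −6,   ∂L/∂y' = y'.
Euler-Lagrange: d/dx(y') − (−6) = 0, i.e. y'' + 6 = 0, so
    y(x) = −(6/2) x^2 + C1 x + C2.
Fixed left endpoint y(0) = 4 ⇒ C2 = 4.
The right endpoint x = 5 is free, so the natural (transversality) condition is ∂L/∂y' |_{x=5} = 0, i.e. y'(5) = 0.
Compute y'(x) = −6 x + C1, so y'(5) = −30 + C1 = 0 ⇒ C1 = 30.
Therefore the extremal is
    y(x) = −3 x^2 + 30 x + 4.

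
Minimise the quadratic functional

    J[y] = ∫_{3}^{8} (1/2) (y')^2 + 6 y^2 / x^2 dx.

The Lagrangian is L = (1/2) (y')^2 + 6 y^2 / x^2.
Compute ∂L/∂y = 12y/x^2, ∂L/∂y' = y'.
The Euler-Lagrange equation d/dx(∂L/∂y') − ∂L/∂y = 0 reduces to
    y'' − 12/x^2 · y = 0  (x > 0).
Its general solution is
    y(x) = A x^4 + B x^(-3),
with A, B fixed by the endpoint conditions.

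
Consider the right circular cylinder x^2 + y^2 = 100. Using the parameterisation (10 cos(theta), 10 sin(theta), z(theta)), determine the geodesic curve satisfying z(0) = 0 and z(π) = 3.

Parameterise the cylinder of radius R = 10 as
    r(θ) = (10 cos θ, 10 sin θ, z(θ)).
The arc-length element is
    ds = sqrt(100 + (dz/dθ)^2) dθ,
so the Lagrangian is L = sqrt(100 + z'^2).
L depends on z' only, not on z or θ, so ∂L/∂z = 0 and
    ∂L/∂z' = z' / sqrt(100 + z'^2).
The Euler-Lagrange equation gives
    d/dθ( z' / sqrt(100 + z'^2) ) = 0,
so z' is constant. Integrating once:
    z(θ) = a θ + b,
a helix on the cylinder (a straight line when the cylinder is unrolled). The constants a, b are determined by the endpoint conditions.
With endpoint conditions z(0) = 0 and z(π) = 3: from z(0) = b we get b = 0, and a·π + 0 = 3 gives a = 3/π, so
    z(θ) = (3/π) θ.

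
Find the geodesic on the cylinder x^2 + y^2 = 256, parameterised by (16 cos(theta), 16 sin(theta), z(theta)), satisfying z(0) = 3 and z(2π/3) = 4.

Parameterise the cylinder of radius R = 16 as
    r(θ) = (16 cos θ, 16 sin θ, z(θ)).
The arc-length element is
    ds = sqrt(256 + (dz/dθ)^2) dθ,
so the Lagrangian is L = sqrt(256 + z'^2).
L depends on z' only, not on z or θ, so ∂L/∂z = 0 and
    ∂L/∂z' = z' / sqrt(256 + z'^2).
The Euler-Lagrange equation gives
    d/dθ( z' / sqrt(256 + z'^2) ) = 0,
so z' is constant. Integrating once:
    z(θ) = a θ + b,
a helix on the cylinder (a straight line when the cylinder is unrolled). The constants a, b are determined by the endpoint conditions.
With endpoint conditions z(0) = 3 and z(2π/3) = 4: from z(0) = b we get b = 3, and a·2π/3 + 3 = 4 gives a = 3/(2π), so
    z(θ) = (3/(2π)) θ + 3.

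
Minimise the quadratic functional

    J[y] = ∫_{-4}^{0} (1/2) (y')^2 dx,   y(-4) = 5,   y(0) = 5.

The Lagrangian is L = (1/2) (y')^2.
Compute ∂L/∂y = 0, ∂L/∂y' = y'.
The Euler-Lagrange equation d/dx(∂L/∂y') − ∂L/∂y = 0 reduces to
    y'' = 0.
Its general solution is
    y(x) = A x + B,
with A, B fixed by the endpoint conditions.
Applying the endpoint conditions y(-4) = 5 and y(0) = 5: solve A·-4 + B = 5 and A·0 + B = 5. Subtracting gives A(0 − -4) = 5 − 5, so A = 0, and B = 5 − A·-4 = 5. Therefore
    y(x) = 5.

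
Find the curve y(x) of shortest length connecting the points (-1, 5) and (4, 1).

Arc-length functional: J[y] = ∫ sqrt(1 + (y')^2) dx.
Lagrangian L = sqrt(1 + (y')^2) has no explicit y dependence, so ∂L/∂y = 0 and the Euler-Lagrange equation gives
    d/dx( y' / sqrt(1 + (y')^2) ) = 0  ⇒  y' / sqrt(1 + (y')^2) = const.
Hence y' is constant, so y(x) is affine.
Fitting the endpoints (-1, 5) and (4, 1):
    slope m = (1 − 5) / (4 − (-1)) = -4/5,
    intercept c = 5 − m·(-1) = 21/5.
Extremal: y(x) = (-4/5) x + 21/5.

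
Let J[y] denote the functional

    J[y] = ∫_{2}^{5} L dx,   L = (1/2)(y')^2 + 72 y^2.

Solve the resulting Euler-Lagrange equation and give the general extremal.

The Lagrangian is L = (1/2)(y')^2 + 72 y^2.
∂L/∂y = 144y.
∂L/∂y' = y'.
The Euler-Lagrange equation d/dx(∂L/∂y') − ∂L/∂y = 0 becomes:
    y'' - 144 y = 0
General solution: y(x) = A e^(12x) + B e^(-12x), where A and B are arbitrary constants fixed by the endpoint conditions.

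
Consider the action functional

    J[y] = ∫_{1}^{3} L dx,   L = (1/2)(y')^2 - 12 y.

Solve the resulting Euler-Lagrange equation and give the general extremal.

The Lagrangian is L = (1/2)(y')^2 - 12 y.
∂L/∂y = -12.
∂L/∂y' = y'.
The Euler-Lagrange equation d/dx(∂L/∂y') − ∂L/∂y = 0 becomes:
    y'' + 12 = 0
General solution: y(x) = -6 x^2 + A x + B, where A and B are arbitrary constants fixed by the endpoint conditions.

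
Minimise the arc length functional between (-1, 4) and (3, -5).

Arc-length functional: J[y] = ∫ sqrt(1 + (y')^2) dx.
Lagrangian L = sqrt(1 + (y')^2) has no explicit y dependence, so ∂L/∂y = 0 and the Euler-Lagrange equation gives
    d/dx( y' / sqrt(1 + (y')^2) ) = 0  ⇒  y' / sqrt(1 + (y')^2) = const.
Hence y' is constant, so y(x) is affine.
Fitting the endpoints (-1, 4) and (3, -5):
    slope m = ((-5) − 4) / (3 − (-1)) = -9/4,
    intercept c = 4 − m·(-1) = 7/4.
Extremal: y(x) = (-9/4) x + 7/4.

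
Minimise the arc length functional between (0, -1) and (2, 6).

Arc-length functional: J[y] = ∫ sqrt(1 + (y')^2) dx.
Lagrangian L = sqrt(1 + (y')^2) has no explicit y dependence, so ∂L/∂y = 0 and the Euler-Lagrange equation gives
    d/dx( y' / sqrt(1 + (y')^2) ) = 0  ⇒  y' / sqrt(1 + (y')^2) = const.
Hence y' is constant, so y(x) is affine.
Fitting the endpoints (0, -1) and (2, 6):
    slope m = (6 − (-1)) / (2 − 0) = 7/2,
    intercept c = (-1) − m·0 = -1.
Extremal: y(x) = (7/2) x - 1.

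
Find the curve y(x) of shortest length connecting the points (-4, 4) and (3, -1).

Arc-length functional: J[y] = ∫ sqrt(1 + (y')^2) dx.
Lagrangian L = sqrt(1 + (y')^2) has no explicit y dependence, so ∂L/∂y = 0 and the Euler-Lagrange equation gives
    d/dx( y' / sqrt(1 + (y')^2) ) = 0  ⇒  y' / sqrt(1 + (y')^2) = const.
Hence y' is constant, so y(x) is affine.
Fitting the endpoints (-4, 4) and (3, -1):
    slope m = ((-1) − 4) / (3 − (-4)) = -5/7,
    intercept c = 4 − m·(-4) = 8/7.
Extremal: y(x) = (-5/7) x + 8/7.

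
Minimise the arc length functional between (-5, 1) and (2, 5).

Arc-length functional: J[y] = ∫ sqrt(1 + (y')^2) dx.
Lagrangian L = sqrt(1 + (y')^2) has no explicit y dependence, so ∂L/∂y = 0 and the Euler-Lagrange equation gives
    d/dx( y' / sqrt(1 + (y')^2) ) = 0  ⇒  y' / sqrt(1 + (y')^2) = const.
Hence y' is constant, so y(x) is affine.
Fitting the endpoints (-5, 1) and (2, 5):
    slope m = (5 − 1) / (2 − (-5)) = 4/7,
    intercept c = 1 − m·(-5) = 27/7.
Extremal: y(x) = (4/7) x + 27/7.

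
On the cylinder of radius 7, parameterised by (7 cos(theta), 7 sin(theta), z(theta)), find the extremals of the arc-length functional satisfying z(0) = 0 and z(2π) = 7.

Parameterise the cylinder of radius R = 7 as
    r(θ) = (7 cos θ, 7 sin θ, z(θ)).
The arc-length element is
    ds = sqrt(49 + (dz/dθ)^2) dθ,
so the Lagrangian is L = sqrt(49 + z'^2).
L depends on z' only, not on z or θ, so ∂L/∂z = 0 and
    ∂L/∂z' = z' / sqrt(49 + z'^2).
The Euler-Lagrange equation gives
    d/dθ( z' / sqrt(49 + z'^2) ) = 0,
so z' is constant. Integrating once:
    z(θ) = a θ + b,
a helix on the cylinder (a straight line when the cylinder is unrolled). The constants a, b are determined by the endpoint conditions.
With endpoint conditions z(0) = 0 and z(2π) = 7: from z(0) = b we get b = 0, and a·2π + 0 = 7 gives a = 7/(2π), so
    z(θ) = (7/(2π)) θ.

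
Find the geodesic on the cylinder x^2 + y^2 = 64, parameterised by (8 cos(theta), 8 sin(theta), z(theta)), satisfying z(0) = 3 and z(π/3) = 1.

Parameterise the cylinder of radius R = 8 as
    r(θ) = (8 cos θ, 8 sin θ, z(θ)).
The arc-length element is
    ds = sqrt(64 + (dz/dθ)^2) dθ,
so the Lagrangian is L = sqrt(64 + z'^2).
L depends on z' only, not on z or θ, so ∂L/∂z = 0 and
    ∂L/∂z' = z' / sqrt(64 + z'^2).
The Euler-Lagrange equation gives
    d/dθ( z' / sqrt(64 + z'^2) ) = 0,
so z' is constant. Integrating once:
    z(θ) = a θ + b,
a helix on the cylinder (a straight line when the cylinder is unrolled). The constants a, b are determined by the endpoint conditions.
With endpoint conditions z(0) = 3 and z(π/3) = 1: from z(0) = b we get b = 3, and a·π/3 + 3 = 1 gives a = -6/π, so
    z(θ) = (-6/π) θ + 3.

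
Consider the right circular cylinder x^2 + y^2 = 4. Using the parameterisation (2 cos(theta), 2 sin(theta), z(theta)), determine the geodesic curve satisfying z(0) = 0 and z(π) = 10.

Parameterise the cylinder of radius R = 2 as
    r(θ) = (2 cos θ, 2 sin θ, z(θ)).
The arc-length element is
    ds = sqrt(4 + (dz/dθ)^2) dθ,
so the Lagrangian is L = sqrt(4 + z'^2).
L depends on z' only, not on z or θ, so ∂L/∂z = 0 and
    ∂L/∂z' = z' / sqrt(4 + z'^2).
The Euler-Lagrange equation gives
    d/dθ( z' / sqrt(4 + z'^2) ) = 0,
so z' is constant. Integrating once:
    z(θ) = a θ + b,
a helix on the cylinder (a straight line when the cylinder is unrolled). The constants a, b are determined by the endpoint conditions.
With endpoint conditions z(0) = 0 and z(π) = 10: from z(0) = b we get b = 0, and a·π + 0 = 10 gives a = 10/π, so
    z(θ) = (10/π) θ.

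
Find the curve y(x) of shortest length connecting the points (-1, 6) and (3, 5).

Arc-length functional: J[y] = ∫ sqrt(1 + (y')^2) dx.
Lagrangian L = sqrt(1 + (y')^2) has no explicit y dependence, so ∂L/∂y = 0 and the Euler-Lagrange equation gives
    d/dx( y' / sqrt(1 + (y')^2) ) = 0  ⇒  y' / sqrt(1 + (y')^2) = const.
Hence y' is constant, so y(x) is affine.
Fitting the endpoints (-1, 6) and (3, 5):
    slope m = (5 − 6) / (3 − (-1)) = -1/4,
    intercept c = 6 − m·(-1) = 23/4.
Extremal: y(x) = (-1/4) x + 23/4.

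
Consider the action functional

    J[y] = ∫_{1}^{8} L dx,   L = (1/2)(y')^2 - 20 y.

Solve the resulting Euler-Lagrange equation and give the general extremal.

The Lagrangian is L = (1/2)(y')^2 - 20 y.
∂L/∂y = -20.
∂L/∂y' = y'.
The Euler-Lagrange equation d/dx(∂L/∂y') − ∂L/∂y = 0 becomes:
    y'' + 20 = 0
General solution: y(x) = -10 x^2 + A x + B, where A and B are arbitrary constants fixed by the endpoint conditions.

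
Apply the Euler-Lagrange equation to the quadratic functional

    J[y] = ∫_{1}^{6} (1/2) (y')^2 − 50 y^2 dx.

The Lagrangian is L = (1/2) (y')^2 − 50 y^2.
Compute ∂L/∂y = -100y, ∂L/∂y' = y'.
The Euler-Lagrange equation d/dx(∂L/∂y') − ∂L/∂y = 0 reduces to
    y'' + 100 y = 0.
Its general solution is
    y(x) = A sin(10x) + B cos(10x),
with A, B fixed by the endpoint conditions.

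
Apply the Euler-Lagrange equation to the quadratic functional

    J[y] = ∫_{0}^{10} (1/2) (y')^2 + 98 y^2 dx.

The Lagrangian is L = (1/2) (y')^2 + 98 y^2.
Compute ∂L/∂y = 196y, ∂L/∂y' = y'.
The Euler-Lagrange equation d/dx(∂L/∂y') − ∂L/∂y = 0 reduces to
    y'' − 196 y = 0.
Its general solution is
    y(x) = A e^(14x) + B e^(−14x),
with A, B fixed by the endpoint conditions.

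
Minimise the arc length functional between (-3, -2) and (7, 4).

Arc-length functional: J[y] = ∫ sqrt(1 + (y')^2) dx.
Lagrangian L = sqrt(1 + (y')^2) has no explicit y dependence, so ∂L/∂y = 0 and the Euler-Lagrange equation gives
    d/dx( y' / sqrt(1 + (y')^2) ) = 0  ⇒  y' / sqrt(1 + (y')^2) = const.
Hence y' is constant, so y(x) is affine.
Fitting the endpoints (-3, -2) and (7, 4):
    slope m = (4 − (-2)) / (7 − (-3)) = 3/5,
    intercept c = (-2) − m·(-3) = -1/5.
Extremal: y(x) = (3/5) x - 1/5.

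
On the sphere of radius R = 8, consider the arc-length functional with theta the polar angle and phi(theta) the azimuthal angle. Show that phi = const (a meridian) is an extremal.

On the sphere of radius R = 8 with spherical coordinates (θ, φ), the induced metric is
    ds^2 = 64(dθ^2 + sin^2(θ) dφ^2).
Using θ as the parameter, the arc-length functional becomes
    J[φ] = ∫ 8 sqrt(1 + sin^2(θ) (dφ/dθ)^2) dθ.
So L = 8 sqrt(1 + sin^2(θ) φ'^2). Compute
    ∂L/∂φ = 0  (L has no explicit φ dependence),
    ∂L/∂φ' = 8 sin^2(θ) φ' / sqrt(1 + sin^2(θ) φ'^2).
For the candidate φ(θ) = c (constant), φ' = 0, so ∂L/∂φ' evaluated along the candidate vanishes, and ∂L/∂φ is identically zero. Hence
    d/dθ(∂L/∂φ') − ∂L/∂φ = 0
is satisfied. Therefore meridians φ = const are extremals of arc length — they are geodesics on the sphere.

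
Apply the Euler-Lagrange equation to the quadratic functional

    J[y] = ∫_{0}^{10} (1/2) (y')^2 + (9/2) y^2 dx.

The Lagrangian is L = (1/2) (y')^2 + (9/2) y^2.
Compute ∂L/∂y = 9y, ∂L/∂y' = y'.
The Euler-Lagrange equation d/dx(∂L/∂y') − ∂L/∂y = 0 reduces to
    y'' − 9 y = 0.
Its general solution is
    y(x) = A e^(3x) + B e^(−3x),
with A, B fixed by the endpoint conditions.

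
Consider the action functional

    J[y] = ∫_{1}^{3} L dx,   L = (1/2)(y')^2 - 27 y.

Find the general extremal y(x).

The Lagrangian is L = (1/2)(y')^2 - 27 y.
∂L/∂y = -27.
∂L/∂y' = y'.
The Euler-Lagrange equation d/dx(∂L/∂y') − ∂L/∂y = 0 becomes:
    y'' + 27 = 0
General solution: y(x) = -(27/2) x^2 + A x + B, where A and B are arbitrary constants fixed by the endpoint conditions.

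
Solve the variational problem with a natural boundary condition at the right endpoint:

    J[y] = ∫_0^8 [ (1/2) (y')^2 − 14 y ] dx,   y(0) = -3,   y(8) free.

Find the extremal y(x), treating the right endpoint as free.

The Lagrangian L = (1/2) (y')^2 − 14 y gives
    ∂L/∂y = −14,   ∂L/∂y' = y'.
Euler-Lagrange: d/dx(y') − (−14) = 0, i.e. y'' + 14 = 0, so
    y(x) = −(14/2) x^2 + C1 x + C2.
Fixed left endpoint y(0) = -3 ⇒ C2 = -3.
The right endpoint x = 8 is free, so the natural (transversality) condition is ∂L/∂y' |_{x=8} = 0, i.e. y'(8) = 0.
Compute y'(x) = −14 x + C1, so y'(8) = −112 + C1 = 0 ⇒ C1 = 112.
Therefore the extremal is
    y(x) = −7 x^2 + 112 x − 3.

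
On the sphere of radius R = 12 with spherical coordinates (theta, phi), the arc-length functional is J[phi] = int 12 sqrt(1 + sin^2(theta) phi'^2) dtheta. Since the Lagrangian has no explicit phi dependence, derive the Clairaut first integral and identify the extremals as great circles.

On the sphere of radius R = 12 with spherical coordinates (θ, φ), the induced metric is
    ds^2 = 144(dθ^2 + sin^2(θ) dφ^2).
Parameterise by θ; the arc-length functional is
    J[φ] = ∫ 12 sqrt(1 + sin^2(θ) (dφ/dθ)^2) dθ,
so L = 12 sqrt(1 + sin^2(θ) φ'^2). Compute
    ∂L/∂φ = 0  (L has no explicit φ dependence),
    ∂L/∂φ' = 12 sin^2(θ) φ' / sqrt(1 + sin^2(θ) φ'^2).
Since ∂L/∂φ = 0, the Euler-Lagrange equation
    d/dθ(∂L/∂φ') − ∂L/∂φ = 0
reduces to d/dθ(∂L/∂φ') = 0, i.e. the momentum conjugate to φ is conserved:
    12 sin^2(θ) φ' / sqrt(1 + sin^2(θ) φ'^2) = C.
The overall factor of 12 is constant, so dividing through gives Clairaut's relation sin^2(θ) φ' / sqrt(1 + sin^2(θ) φ'^2) = C' (with C' = C/12). Solving for φ' and integrating gives the great-circle family
    cot(θ) = A cos(φ − φ_0),
i.e. the intersection of the sphere with a plane through the origin. The two constants A and φ_0 (equivalently C and one phase) are fixed by the two endpoint conditions.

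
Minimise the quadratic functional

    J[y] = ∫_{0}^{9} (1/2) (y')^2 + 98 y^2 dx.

The Lagrangian is L = (1/2) (y')^2 + 98 y^2.
Compute ∂L/∂y = 196y, ∂L/∂y' = y'.
The Euler-Lagrange equation d/dx(∂L/∂y') − ∂L/∂y = 0 reduces to
    y'' − 196 y = 0.
Its general solution is
    y(x) = A e^(14x) + B e^(−14x),
with A, B fixed by the endpoint conditions.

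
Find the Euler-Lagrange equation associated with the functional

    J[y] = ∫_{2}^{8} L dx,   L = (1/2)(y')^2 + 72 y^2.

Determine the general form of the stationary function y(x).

The Lagrangian is L = (1/2)(y')^2 + 72 y^2.
∂L/∂y = 144y.
∂L/∂y' = y'.
The Euler-Lagrange equation d/dx(∂L/∂y') − ∂L/∂y = 0 becomes:
    y'' - 144 y = 0
General solution: y(x) = A e^(12x) + B e^(-12x), where A and B are arbitrary constants fixed by the endpoint conditions.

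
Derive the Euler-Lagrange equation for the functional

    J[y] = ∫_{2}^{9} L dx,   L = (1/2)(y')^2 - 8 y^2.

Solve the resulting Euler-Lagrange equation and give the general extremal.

The Lagrangian is L = (1/2)(y')^2 - 8 y^2.
∂L/∂y = -16y.
∂L/∂y' = y'.
The Euler-Lagrange equation d/dx(∂L/∂y') − ∂L/∂y = 0 becomes:
    y'' + 16 y = 0
General solution: y(x) = A sin(4x) + B cos(4x), where A and B are arbitrary constants fixed by the endpoint conditions.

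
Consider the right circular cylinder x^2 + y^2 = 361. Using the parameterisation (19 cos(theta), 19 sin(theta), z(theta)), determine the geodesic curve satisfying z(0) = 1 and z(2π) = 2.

Parameterise the cylinder of radius R = 19 as
    r(θ) = (19 cos θ, 19 sin θ, z(θ)).
The arc-length element is
    ds = sqrt(361 + (dz/dθ)^2) dθ,
so the Lagrangian is L = sqrt(361 + z'^2).
L depends on z' only, not on z or θ, so ∂L/∂z = 0 and
    ∂L/∂z' = z' / sqrt(361 + z'^2).
The Euler-Lagrange equation gives
    d/dθ( z' / sqrt(361 + z'^2) ) = 0,
so z' is constant. Integrating once:
    z(θ) = a θ + b,
a helix on the cylinder (a straight line when the cylinder is unrolled). The constants a, b are determined by the endpoint conditions.
With endpoint conditions z(0) = 1 and z(2π) = 2: from z(0) = b we get b = 1, and a·2π + 1 = 2 gives a = 1/(2π), so
    z(θ) = (1/(2π)) θ + 1.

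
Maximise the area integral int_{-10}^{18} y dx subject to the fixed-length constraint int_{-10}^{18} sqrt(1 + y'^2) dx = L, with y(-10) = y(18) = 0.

Set up the augmented Lagrangian using a multiplier λ for the length constraint:
    F(y, y') = y − λ sqrt(1 + y'^2).
F has no explicit x dependence, so the Beltrami identity yields a first integral
    F − y' ∂F/∂y' = C.
Compute ∂F/∂y' = −λ y' / sqrt(1 + y'^2). Then
    y − λ sqrt(1 + y'^2) + λ y'^2 / sqrt(1 + y'^2) = C
    ⇒  y − λ / sqrt(1 + y'^2) = C.
Solving for y' and integrating gives
    (x − a)^2 + (y − b)^2 = λ^2,
a circular arc of radius λ. The constants a, b are determined by the endpoint conditions y(-10) = y(18) = 0, and λ is fixed implicitly by the length constraint
    ∫_{-10}^{18} sqrt(1 + y'^2) dx = L.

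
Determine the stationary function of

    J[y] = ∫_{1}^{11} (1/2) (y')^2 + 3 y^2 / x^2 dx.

The Lagrangian is L = (1/2) (y')^2 + 3 y^2 / x^2.
Compute ∂L/∂y = 6y/x^2, ∂L/∂y' = y'.
The Euler-Lagrange equation d/dx(∂L/∂y') − ∂L/∂y = 0 reduces to
    y'' − 6/x^2 · y = 0  (x > 0).
Its general solution is
    y(x) = A x^3 + B x^(-2),
with A, B fixed by the endpoint conditions.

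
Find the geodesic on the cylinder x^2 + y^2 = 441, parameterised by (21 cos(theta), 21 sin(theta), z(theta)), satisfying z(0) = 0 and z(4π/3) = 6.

Parameterise the cylinder of radius R = 21 as
    r(θ) = (21 cos θ, 21 sin θ, z(θ)).
The arc-length element is
    ds = sqrt(441 + (dz/dθ)^2) dθ,
so the Lagrangian is L = sqrt(441 + z'^2).
L depends on z' only, not on z or θ, so ∂L/∂z = 0 and
    ∂L/∂z' = z' / sqrt(441 + z'^2).
The Euler-Lagrange equation gives
    d/dθ( z' / sqrt(441 + z'^2) ) = 0,
so z' is constant. Integrating once:
    z(θ) = a θ + b,
a helix on the cylinder (a straight line when the cylinder is unrolled). The constants a, b are determined by the endpoint conditions.
With endpoint conditions z(0) = 0 and z(4π/3) = 6: from z(0) = b we get b = 0, and a·4π/3 + 0 = 6 gives a = 9/(2π), so
    z(θ) = (9/(2π)) θ.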